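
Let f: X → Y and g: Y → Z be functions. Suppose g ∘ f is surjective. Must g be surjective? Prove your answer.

Let c ∈ Z. Since g ∘ f is surjective, some a ∈ X has g(f(a)) = c. Then b = f(a) ∈ Y satisfies g(b) = c. So g is surjective.

surjective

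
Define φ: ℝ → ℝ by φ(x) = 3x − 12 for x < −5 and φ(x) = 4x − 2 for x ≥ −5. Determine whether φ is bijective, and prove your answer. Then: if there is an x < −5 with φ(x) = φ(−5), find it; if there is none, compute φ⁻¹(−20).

-9/2

Both pieces are strictly increasing (slopes 3 and 4), so each is injective on its own interval.
The left piece maps (−∞, −5) onto (−∞, −27); the right piece maps [−5, ∞) onto [−22, ∞).
The images leave a gap (−27 has no preimage), so φ is not surjective, hence not bijective.
Because the two images are disjoint, no x < −5 has φ(x) = φ(−5), so we compute φ⁻¹(−20): −20 lies in [−22, ∞), so solve 4x − 2 = −20: x = (−20 + 2)/4 = −9/2.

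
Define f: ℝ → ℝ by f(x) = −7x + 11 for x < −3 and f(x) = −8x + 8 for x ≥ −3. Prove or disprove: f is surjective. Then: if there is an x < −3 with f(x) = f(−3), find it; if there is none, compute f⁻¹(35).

-24/7

Both pieces are strictly decreasing (slopes −7 and −8), so each is injective on its own interval.
The left piece maps (−∞, −3) onto (32, ∞); the right piece maps [−3, ∞) onto (−∞, 32].
These images together cover ℝ, so f is surjective.
Because the two images are disjoint, no x < −3 has f(x) = f(−3), so we compute f⁻¹(35): 35 lies in (32, ∞), so solve −7x + 11 = 35: x = (35 − 11)/(−7) = −24/7.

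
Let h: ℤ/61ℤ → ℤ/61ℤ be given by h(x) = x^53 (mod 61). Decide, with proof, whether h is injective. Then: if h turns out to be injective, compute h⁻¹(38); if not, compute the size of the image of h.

37

Since 61 is prime, the nonzero elements of ℤ/61ℤ form a cyclic group of order 60.
As gcd(53, 60) = 1, raising to the 53rd power is a bijection on this group: if u^53 ≡ v^53 then (uv^{−1})^53 = 1, and the only element of order dividing gcd(53, 60) = 1 is 1, so u = v.
With h(0) = 0 this makes h injective on all of ℤ/61ℤ, hence bijective (finite equal-size domain and codomain). In particular h is injective.
Since h is injective, we find the preimage of 38. The inverse of x ↦ x^53 on (ℤ/61ℤ)^× is x ↦ x^17, because 53·17 = 901 = 15·60 + 1 ≡ 1 (mod 60) and x^{60} = 1 for x ≠ 0 (Fermat). So h⁻¹(38) = 38^17 mod 61.
Repeated squaring mod 61: 38^1 ≡ 38, 38^2 ≡ 38² = 1444 ≡ 41, 38^4 ≡ 41² = 1681 ≡ 34, 38^8 ≡ 34² = 1156 ≡ 58, 38^16 ≡ 58² = 3364 ≡ 9. Since 17 = 16 + 1, 38^17 ≡ 9·38: 9·38 = 342 ≡ 37. So 38^17 ≡ 37 (mod 61).
Hence h⁻¹(38) = 37.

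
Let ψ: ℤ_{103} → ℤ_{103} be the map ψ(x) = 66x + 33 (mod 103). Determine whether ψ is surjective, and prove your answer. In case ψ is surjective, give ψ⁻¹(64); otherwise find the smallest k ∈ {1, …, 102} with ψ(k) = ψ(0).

27

Since gcd(66, 103) = 1, 66 is invertible modulo 103. Euclid's algorithm: 103 = 1·66 + 37, 66 = 1·37 + 29, 37 = 1·29 + 8, 29 = 3·8 + 5, 8 = 1·5 + 3, 5 = 1·3 + 2, 3 = 1·2 + 1; back-substituting gives 1 = 64·66 − 41·103, so 66⁻¹ ≡ 64 (mod 103).
For any y ∈ ℤ_{103}, x = 64(y − 33) mod 103 satisfies ψ(x) = 66·64(y − 33) + 33 ≡ y (since 66·64 ≡ 1 mod 103). So every y has a preimage.
Thus ψ is surjective.
Since ψ is surjective, we find ψ⁻¹(64): we need 66x ≡ 64 − 33 ≡ 31 (mod 103). Using 66⁻¹ = 64: x ≡ 64·31 = 1984 = 19·103 + 27, so x = 27.
Check: ψ(27) = 66·27 + 33 = 1815 = 17·103 + 64 ≡ 64 (mod 103).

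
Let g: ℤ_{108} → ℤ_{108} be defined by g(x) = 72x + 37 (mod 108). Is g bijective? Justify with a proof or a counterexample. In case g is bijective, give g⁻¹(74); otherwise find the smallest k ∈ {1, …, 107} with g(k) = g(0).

3

Recall: g is injective if g(a) = g(b) implies a = b.
We have gcd(72, 108) = 36 > 1. Taking a = 0 and b = 3: g(0) = 37 and g(3) = 72·3 + 37 = 253 ≡ 37 (mod 108).
So g(0) = g(3) while 0 ≠ 3, so g is not injective, hence not bijective.
Since g is not bijective, we find the least positive k with g(k) = g(0): this means 72k ≡ 0 (mod 108), i.e. 108 ∣ 72k. Since gcd(72, 108) = 36, dividing through by 36 this holds exactly when 3 ∣ 2k, and as gcd(2, 3) = 1, exactly when 3 ∣ k.
The smallest positive such k is 3.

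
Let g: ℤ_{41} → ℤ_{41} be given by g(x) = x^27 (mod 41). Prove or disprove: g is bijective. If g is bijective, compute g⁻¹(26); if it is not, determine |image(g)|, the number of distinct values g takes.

Since 41 is prime, the nonzero elements of ℤ_{41} form a cyclic group of order 40.
As gcd(27, 40) = 1, raising to the 27th power is a bijection on this group: if a^27 ≡ b^27 then (ab^{−1})^27 = 1, and the only element of order dividing gcd(27, 40) = 1 is 1, so a = b.
With g(0) = 0 this makes g injective on all of ℤ_{41}, hence bijective (finite equal-size domain and codomain). In particular g is bijective.
Since g is bijective, we find the preimage of 26. The inverse of x ↦ x^27 on (ℤ_{41})^× is x ↦ x^3, because 27·3 = 81 = 2·40 + 1 ≡ 1 (mod 40) and x^{40} = 1 for x ≠ 0 (Fermat). So g⁻¹(26) = 26^3 mod 41.
Repeated squaring mod 41: 26^1 ≡ 26, 26^2 ≡ 26² = 676 ≡ 20. Since 3 = 2 + 1, 26^3 ≡ 20·26: 20·26 = 520 ≡ 28. So 26^3 ≡ 28 (mod 41).
Hence g⁻¹(26) = 28.

28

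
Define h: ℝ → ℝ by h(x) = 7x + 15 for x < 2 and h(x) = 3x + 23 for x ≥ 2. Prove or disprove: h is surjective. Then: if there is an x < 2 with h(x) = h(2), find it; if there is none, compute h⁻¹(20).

5/7

Both pieces are strictly increasing (slopes 7 and 3), so each is injective on its own interval.
The left piece maps (−∞, 2) onto (−∞, 29); the right piece maps [2, ∞) onto [29, ∞).
These images together cover ℝ, so h is surjective.
Because the two images are disjoint, no x < 2 has h(x) = h(2), so we compute h⁻¹(20): 20 lies in (−∞, 29), so solve 7x + 15 = 20: x = (20 − 15)/7 = 5/7.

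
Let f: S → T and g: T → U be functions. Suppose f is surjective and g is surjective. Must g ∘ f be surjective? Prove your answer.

Let c ∈ U. Since g is surjective, there is b ∈ T with g(b) = c. Since f is surjective, there is a ∈ S with f(a) = b.
Then (g ∘ f)(a) = g(b) = c. Therefore g ∘ f is surjective.

surjective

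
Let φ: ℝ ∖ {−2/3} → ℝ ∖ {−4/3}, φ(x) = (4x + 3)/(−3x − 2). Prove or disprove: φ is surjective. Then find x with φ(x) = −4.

For any y ≠ −4/3, solving y(−3x − 2) = 4x + 3 for x gives a well-defined x ≠ −2/3. So φ is surjective.
Solving φ(x) = −4: cross-multiplying gives 4x + 3 = −4(−3x − 2), which rearranges to −8x = 5, so x = −5/8.

-5/8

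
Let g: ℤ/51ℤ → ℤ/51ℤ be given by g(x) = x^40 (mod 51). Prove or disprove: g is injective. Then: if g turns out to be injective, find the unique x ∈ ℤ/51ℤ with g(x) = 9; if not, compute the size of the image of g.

g(1) = 1^40 = 1.
g(2): Repeated squaring mod 51: 2^1 ≡ 2, 2^2 ≡ 2² = 4, 2^4 ≡ 4² = 16, 2^8 ≡ 16² = 256 ≡ 1, 2^16 ≡ 1² = 1, 2^32 ≡ 1² = 1. Since 40 = 32 + 8, 2^40 ≡ 1·1: 1·1 = 1. So 2^40 ≡ 1 (mod 51).
So g(1) = g(2) = 1 while 1 ≠ 2, thus g is not injective.
Since g is not injective, we determine |image(g)|. Computing x^40 mod 51 for each x (by repeated squaring, reducing mod 51 at every step), the values g(0), g(1), …, g(50) are: 0, 1, 1, 33, 1, 16, 33, 16, 1, 18, 16, 16, 33, 1, 16, 18, 1, 34, 18, 1, 16, 18, 16, 16, 33, 1, 1, 33, 16, 16, 18, 16, 1, 18, 34, 1, 18, 16, 1, 33, 16, 16, 18, 1, 16, 33, 16, 1, 33, 1, 1.
The distinct values are {0, 1, 16, 18, 33, 34}; there are 6 of them.

6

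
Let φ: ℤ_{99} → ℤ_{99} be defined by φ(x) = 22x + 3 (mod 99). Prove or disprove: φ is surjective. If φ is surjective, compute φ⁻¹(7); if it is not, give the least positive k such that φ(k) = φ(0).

9

Since gcd(22, 99) = 11, we have 22x ≡ 0 (mod 11) for all x, so φ(x) ≡ 3 (mod 11).
But 0 ≢ 3 (mod 11), so 0 ∈ ℤ_{99} has no preimage. Hence φ is not surjective.
Since φ is not surjective, we find the least positive k with φ(k) = φ(0): this means 22k ≡ 0 (mod 99), i.e. 99 ∣ 22k. Since gcd(22, 99) = 11, dividing through by 11 this holds exactly when 9 ∣ 2k, and as gcd(2, 9) = 1, exactly when 9 ∣ k.
The smallest positive such k is 9.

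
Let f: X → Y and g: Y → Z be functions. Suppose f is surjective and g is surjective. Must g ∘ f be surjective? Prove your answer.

surjective

Let c ∈ Z. Since g is surjective, there is b ∈ Y with g(b) = c. Since f is surjective, there is a ∈ X with f(a) = b.
Then (g ∘ f)(a) = g(b) = c. Hence g ∘ f is surjective.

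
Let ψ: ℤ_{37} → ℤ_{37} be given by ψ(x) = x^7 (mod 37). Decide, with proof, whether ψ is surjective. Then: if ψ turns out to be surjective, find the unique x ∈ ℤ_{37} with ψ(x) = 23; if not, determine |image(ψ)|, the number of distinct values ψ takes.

14

Since 37 is prime, the nonzero elements of ℤ_{37} form a cyclic group of order 36.
As gcd(7, 36) = 1, raising to the 7th power is a bijection on this group: if a^7 ≡ b^7 then (ab^{−1})^7 = 1, and the only element of order dividing gcd(7, 36) = 1 is 1, so a = b.
With ψ(0) = 0 this makes ψ injective on all of ℤ_{37}, hence bijective (finite equal-size domain and codomain). In particular ψ is surjective.
Since ψ is surjective, we find the preimage of 23. The inverse of x ↦ x^7 on (ℤ_{37})^× is x ↦ x^31, because 7·31 = 217 = 6·36 + 1 ≡ 1 (mod 36) and x^{36} = 1 for x ≠ 0 (Fermat). So ψ⁻¹(23) = 23^31 mod 37.
Repeated squaring mod 37: 23^1 ≡ 23, 23^2 ≡ 23² = 529 ≡ 11, 23^4 ≡ 11² = 121 ≡ 10, 23^8 ≡ 10² = 100 ≡ 26, 23^16 ≡ 26² = 676 ≡ 10. Since 31 = 16 + 8 + 4 + 2 + 1, 23^31 ≡ 10·26·10·11·23: 10·26 = 260 ≡ 1, then 1·10 = 10, then 10·11 = 110 ≡ 36, then 36·23 = 828 ≡ 14. So 23^31 ≡ 14 (mod 37).
Hence ψ⁻¹(23) = 14.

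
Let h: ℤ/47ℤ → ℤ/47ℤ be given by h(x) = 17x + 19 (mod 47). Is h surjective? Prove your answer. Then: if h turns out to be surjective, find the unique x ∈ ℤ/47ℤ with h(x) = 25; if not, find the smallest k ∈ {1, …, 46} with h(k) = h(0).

Recall that surjectivity means every element of the codomain has a preimage under h.
Since gcd(17, 47) = 1, 17 is invertible modulo 47. Euclid's algorithm: 47 = 2·17 + 13, 17 = 1·13 + 4, 13 = 3·4 + 1; back-substituting gives 1 = 36·17 − 13·47, so 17⁻¹ ≡ 36 (mod 47).
Then y ↦ 36(y − 19) is a two-sided inverse to h, so every y ∈ ℤ/47ℤ has a preimage.
So h is surjective.
Since h is surjective, we find h⁻¹(25): we need 17x ≡ 25 − 19 ≡ 6 (mod 47). Using 17⁻¹ = 36: x ≡ 36·6 = 216 = 4·47 + 28, so x = 28.
Check: h(28) = 17·28 + 19 = 495 = 10·47 + 25 ≡ 25 (mod 47).

28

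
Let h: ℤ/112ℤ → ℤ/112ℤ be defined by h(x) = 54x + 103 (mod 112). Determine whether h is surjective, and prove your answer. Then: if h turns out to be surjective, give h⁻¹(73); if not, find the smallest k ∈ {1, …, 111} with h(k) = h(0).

56

Since gcd(54, 112) = 2, we have 54x ≡ 0 (mod 2) for all x, so h(x) ≡ 1 (mod 2).
But 0 ≢ 1 (mod 2), so 0 ∈ ℤ/112ℤ has no preimage. Therefore h is not surjective.
Since h is not surjective, we find the least positive k with h(k) = h(0): this means 54k ≡ 0 (mod 112), i.e. 112 ∣ 54k. Since gcd(54, 112) = 2, dividing through by 2 this holds exactly when 56 ∣ 27k, and as gcd(27, 56) = 1, exactly when 56 ∣ k.
The smallest positive such k is 56.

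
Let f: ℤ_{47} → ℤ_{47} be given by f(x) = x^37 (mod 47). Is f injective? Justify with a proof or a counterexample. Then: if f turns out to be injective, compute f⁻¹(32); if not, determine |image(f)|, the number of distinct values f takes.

Since 47 is prime, the nonzero elements of ℤ_{47} form a cyclic group of order 46.
As gcd(37, 46) = 1, raising to the 37th power is a bijection on this group: if s^37 ≡ t^37 then (st^{−1})^37 = 1, and the only element of order dividing gcd(37, 46) = 1 is 1, so s = t.
With f(0) = 0 this makes f injective on all of ℤ_{47}, hence bijective (finite equal-size domain and codomain). In particular f is injective.
Since f is injective, we find the preimage of 32. The inverse of x ↦ x^37 on (ℤ_{47})^× is x ↦ x^5, because 37·5 = 185 = 4·46 + 1 ≡ 1 (mod 46) and x^{46} = 1 for x ≠ 0 (Fermat). So f⁻¹(32) = 32^5 mod 47.
Repeated squaring mod 47: 32^1 ≡ 32, 32^2 ≡ 32² = 1024 ≡ 37, 32^4 ≡ 37² = 1369 ≡ 6. Since 5 = 4 + 1, 32^5 ≡ 6·32: 6·32 = 192 ≡ 4. So 32^5 ≡ 4 (mod 47).
Hence f⁻¹(32) = 4.

4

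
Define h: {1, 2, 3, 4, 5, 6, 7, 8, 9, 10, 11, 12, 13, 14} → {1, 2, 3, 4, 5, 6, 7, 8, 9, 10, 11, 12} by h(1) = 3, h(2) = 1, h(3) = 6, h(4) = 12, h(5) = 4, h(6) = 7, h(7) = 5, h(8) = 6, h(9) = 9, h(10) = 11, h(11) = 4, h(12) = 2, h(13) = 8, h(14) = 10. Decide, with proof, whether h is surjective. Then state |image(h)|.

Every element of the codomain has a preimage: 1 = h(2), 2 = h(12), 3 = h(1), 4 = h(5), 5 = h(7), 6 = h(3), 7 = h(6), 8 = h(13), 9 = h(9), 10 = h(14), 11 = h(10), 12 = h(4).
So h is surjective.
The image of h is {1, 2, 3, 4, 5, 6, 7, 8, 9, 10, 11, 12}, which has 12 elements.

12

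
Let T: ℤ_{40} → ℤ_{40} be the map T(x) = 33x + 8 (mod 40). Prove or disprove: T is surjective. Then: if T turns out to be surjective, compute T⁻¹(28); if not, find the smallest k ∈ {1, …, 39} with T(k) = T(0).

20

By definition, T is surjective if every y in the codomain equals T(x) for some x in the domain.
Since gcd(33, 40) = 1, 33 is invertible modulo 40. Euclid's algorithm: 40 = 1·33 + 7, 33 = 4·7 + 5, 7 = 1·5 + 2, 5 = 2·2 + 1; back-substituting gives 1 = 17·33 − 14·40, so 33⁻¹ ≡ 17 (mod 40).
Then y ↦ 17(y − 8) is a two-sided inverse to T, so every y ∈ ℤ_{40} has a preimage.
So T is surjective.
Since T is surjective, we compute T⁻¹(28): solve 33x + 8 ≡ 28 (mod 40), i.e. 33x ≡ 20 (mod 40).
Multiplying by 33⁻¹ = 17 gives x ≡ 17·20 = 340 = 8·40 + 20 ≡ 20 (mod 40).
Check: T(20) = 33·20 + 8 = 668 = 16·40 + 28 ≡ 28 (mod 40).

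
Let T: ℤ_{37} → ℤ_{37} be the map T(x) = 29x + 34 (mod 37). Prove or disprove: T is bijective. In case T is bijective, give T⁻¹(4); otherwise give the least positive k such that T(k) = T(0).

Recall: T is injective if T(s) = T(t) implies s = t.
Suppose T(s) = T(t) in ℤ_{37}. Then 29s + 34 ≡ 29t + 34 (mod 37), therefore 29(s − t) ≡ 0 (mod 37).
Since gcd(29, 37) = 1, 29 is invertible modulo 37, therefore s − t ≡ 0 (mod 37), i.e. s = t.
We now compute 29⁻¹ mod 37 explicitly. Euclid's algorithm: 37 = 1·29 + 8, 29 = 3·8 + 5, 8 = 1·5 + 3, 5 = 1·3 + 2, 3 = 1·2 + 1; back-substituting gives 1 = 23·29 − 18·37, so 29⁻¹ ≡ 23 (mod 37).
For any y ∈ ℤ_{37}, x = 23(y − 34) mod 37 satisfies T(x) = 29·23(y − 34) + 34 ≡ y (since 29·23 ≡ 1 mod 37). So every y has a preimage.
So T is bijective.
Since T is bijective, we compute T⁻¹(4): solve 29x + 34 ≡ 4 (mod 37), i.e. 29x ≡ 7 (mod 37).
Multiplying by 29⁻¹ = 23 gives x ≡ 23·7 = 161 = 4·37 + 13 ≡ 13 (mod 37).
Check: T(13) = 29·13 + 34 = 411 = 11·37 + 4 ≡ 4 (mod 37).

13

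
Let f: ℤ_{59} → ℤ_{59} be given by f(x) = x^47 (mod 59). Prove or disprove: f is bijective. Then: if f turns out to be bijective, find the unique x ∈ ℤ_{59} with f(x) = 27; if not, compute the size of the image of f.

7

Since 59 is prime, the nonzero elements of ℤ_{59} form a cyclic group of order 58.
As gcd(47, 58) = 1, raising to the 47th power is a bijection on this group: if s^47 ≡ t^47 then (st^{−1})^47 = 1, and the only element of order dividing gcd(47, 58) = 1 is 1, so s = t.
With f(0) = 0 this makes f injective on all of ℤ_{59}, hence bijective (finite equal-size domain and codomain). In particular f is bijective.
Since f is bijective, we find the preimage of 27. The inverse of x ↦ x^47 on (ℤ_{59})^× is x ↦ x^21, because 47·21 = 987 = 17·58 + 1 ≡ 1 (mod 58) and x^{58} = 1 for x ≠ 0 (Fermat). So f⁻¹(27) = 27^21 mod 59.
Repeated squaring mod 59: 27^1 ≡ 27, 27^2 ≡ 27² = 729 ≡ 21, 27^4 ≡ 21² = 441 ≡ 28, 27^8 ≡ 28² = 784 ≡ 17, 27^16 ≡ 17² = 289 ≡ 53. Since 21 = 16 + 4 + 1, 27^21 ≡ 53·28·27: 53·28 = 1484 ≡ 9, then 9·27 = 243 ≡ 7. So 27^21 ≡ 7 (mod 59).
Hence f⁻¹(27) = 7.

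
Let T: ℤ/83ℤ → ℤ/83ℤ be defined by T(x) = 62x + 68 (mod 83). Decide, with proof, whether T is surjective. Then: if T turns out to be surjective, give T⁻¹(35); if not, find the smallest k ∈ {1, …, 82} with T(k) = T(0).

Recall that surjectivity means every element of the codomain has a preimage under T.
Since gcd(62, 83) = 1, 62 is invertible modulo 83. Euclid's algorithm: 83 = 1·62 + 21, 62 = 2·21 + 20, 21 = 1·20 + 1; back-substituting gives 1 = 79·62 − 59·83, so 62⁻¹ ≡ 79 (mod 83).
For any y ∈ ℤ/83ℤ, x = 79(y − 68) mod 83 satisfies T(x) = 62·79(y − 68) + 68 ≡ y (since 62·79 ≡ 1 mod 83). So every y has a preimage.
Thus T is surjective.
Since T is surjective, we compute T⁻¹(35): solve 62x + 68 ≡ 35 (mod 83), i.e. 62x ≡ 50 (mod 83).
Multiplying by 62⁻¹ = 79 gives x ≡ 79·50 = 3950 = 47·83 + 49 ≡ 49 (mod 83).
Check: T(49) = 62·49 + 68 = 3106 = 37·83 + 35 ≡ 35 (mod 83).

49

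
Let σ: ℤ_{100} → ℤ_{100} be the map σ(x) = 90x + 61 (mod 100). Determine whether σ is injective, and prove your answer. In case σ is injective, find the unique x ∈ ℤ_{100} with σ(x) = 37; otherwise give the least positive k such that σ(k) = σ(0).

We have gcd(90, 100) = 10 > 1. Taking x_1 = 0 and x_2 = 10: σ(0) = 61 and σ(10) = 90·10 + 61 = 961 ≡ 61 (mod 100).
So σ(0) = σ(10) while 0 ≠ 10, so σ is not injective.
Since σ is not injective, we find the least positive k with σ(k) = σ(0): this means 90k ≡ 0 (mod 100), i.e. 100 ∣ 90k. Since gcd(90, 100) = 10, dividing through by 10 this holds exactly when 10 ∣ 9k, and as gcd(9, 10) = 1, exactly when 10 ∣ k.
The smallest positive such k is 10.

10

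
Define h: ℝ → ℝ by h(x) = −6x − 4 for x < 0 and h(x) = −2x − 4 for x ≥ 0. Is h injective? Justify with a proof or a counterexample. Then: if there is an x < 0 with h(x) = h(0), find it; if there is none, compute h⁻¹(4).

Both pieces are strictly decreasing (slopes −6 and −2), so each is injective on its own interval.
The left piece maps (−∞, 0) onto (−4, ∞); the right piece maps [0, ∞) onto (−∞, −4].
These images are disjoint, so no value is attained by both pieces. Hence h is injective.
Because the two images are disjoint, no x < 0 has h(x) = h(0), so we compute h⁻¹(4): 4 lies in (−4, ∞), so solve −6x − 4 = 4: x = (4 + 4)/(−6) = −4/3.

-4/3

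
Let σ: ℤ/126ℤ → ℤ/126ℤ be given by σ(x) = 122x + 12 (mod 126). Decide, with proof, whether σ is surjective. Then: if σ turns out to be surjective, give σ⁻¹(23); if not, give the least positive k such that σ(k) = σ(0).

63

Since gcd(122, 126) = 2, we have 122x ≡ 0 (mod 2) for all x, so σ(x) ≡ 0 (mod 2).
But 1 ≢ 0 (mod 2), so 1 ∈ ℤ/126ℤ has no preimage. Thus σ is not surjective.
Since σ is not surjective, we find the least positive k with σ(k) = σ(0): this means 122k ≡ 0 (mod 126), i.e. 126 ∣ 122k. Since gcd(122, 126) = 2, dividing through by 2 this holds exactly when 63 ∣ 61k, and as gcd(61, 63) = 1, exactly when 63 ∣ k.
The smallest positive such k is 63.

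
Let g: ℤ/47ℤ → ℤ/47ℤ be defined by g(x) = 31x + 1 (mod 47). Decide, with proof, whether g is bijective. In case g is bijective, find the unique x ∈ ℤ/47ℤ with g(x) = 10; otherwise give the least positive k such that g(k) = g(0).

Suppose g(a) = g(b) in ℤ/47ℤ. Then 31a + 1 ≡ 31b + 1 (mod 47), therefore 31(a − b) ≡ 0 (mod 47).
Since gcd(31, 47) = 1, 31 is invertible modulo 47, hence a − b ≡ 0 (mod 47), i.e. a = b.
We now compute 31⁻¹ mod 47 explicitly. Euclid's algorithm: 47 = 1·31 + 16, 31 = 1·16 + 15, 16 = 1·15 + 1; back-substituting gives 1 = 44·31 − 29·47, so 31⁻¹ ≡ 44 (mod 47).
Then y ↦ 44(y − 1) is a two-sided inverse to g, so every y ∈ ℤ/47ℤ has a preimage.
Thus g is bijective.
Since g is bijective, we compute g⁻¹(10): solve 31x + 1 ≡ 10 (mod 47), i.e. 31x ≡ 9 (mod 47).
Multiplying by 31⁻¹ = 44 gives x ≡ 44·9 = 396 = 8·47 + 20 ≡ 20 (mod 47).
Check: g(20) = 31·20 + 1 = 621 = 13·47 + 10 ≡ 10 (mod 47).

20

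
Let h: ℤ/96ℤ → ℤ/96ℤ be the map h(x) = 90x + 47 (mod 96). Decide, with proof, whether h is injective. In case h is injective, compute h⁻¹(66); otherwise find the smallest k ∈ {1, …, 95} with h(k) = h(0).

16

By definition, h is injective when h(s) = h(t) forces s = t.
We have gcd(90, 96) = 6 > 1. Taking s = 0 and t = 16: h(0) = 47 and h(16) = 90·16 + 47 = 1487 ≡ 47 (mod 96).
So h(0) = h(16) while 0 ≠ 16, therefore h is not injective.
Since h is not injective, we find the least positive k with h(k) = h(0): this means 90k ≡ 0 (mod 96), i.e. 96 ∣ 90k. Since gcd(90, 96) = 6, dividing through by 6 this holds exactly when 16 ∣ 15k, and as gcd(15, 16) = 1, exactly when 16 ∣ k.
The smallest positive such k is 16.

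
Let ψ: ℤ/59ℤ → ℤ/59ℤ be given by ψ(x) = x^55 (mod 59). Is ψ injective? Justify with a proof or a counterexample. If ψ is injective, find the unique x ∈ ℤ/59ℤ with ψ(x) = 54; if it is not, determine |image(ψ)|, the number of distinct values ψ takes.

44

Since 59 is prime, the nonzero elements of ℤ/59ℤ form a cyclic group of order 58.
As gcd(55, 58) = 1, raising to the 55th power is a bijection on this group: if s^55 ≡ t^55 then (st^{−1})^55 = 1, and the only element of order dividing gcd(55, 58) = 1 is 1, so s = t.
With ψ(0) = 0 this makes ψ injective on all of ℤ/59ℤ, hence bijective (finite equal-size domain and codomain). In particular ψ is injective.
Since ψ is injective, we find the preimage of 54. The inverse of x ↦ x^55 on (ℤ/59ℤ)^× is x ↦ x^19, because 55·19 = 1045 = 18·58 + 1 ≡ 1 (mod 58) and x^{58} = 1 for x ≠ 0 (Fermat). So ψ⁻¹(54) = 54^19 mod 59.
Repeated squaring mod 59: 54^1 ≡ 54, 54^2 ≡ 54² = 2916 ≡ 25, 54^4 ≡ 25² = 625 ≡ 35, 54^8 ≡ 35² = 1225 ≡ 45, 54^16 ≡ 45² = 2025 ≡ 19. Since 19 = 16 + 2 + 1, 54^19 ≡ 19·25·54: 19·25 = 475 ≡ 3, then 3·54 = 162 ≡ 44. So 54^19 ≡ 44 (mod 59).
Hence ψ⁻¹(54) = 44.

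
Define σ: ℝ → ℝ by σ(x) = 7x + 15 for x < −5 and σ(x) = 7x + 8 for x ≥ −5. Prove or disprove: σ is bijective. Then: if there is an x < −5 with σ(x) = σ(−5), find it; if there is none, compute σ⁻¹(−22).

Both pieces are strictly increasing (slopes 7 and 7), so each is injective on its own interval.
The left piece maps (−∞, −5) onto (−∞, −20); the right piece maps [−5, ∞) onto [−27, ∞).
These images overlap. In particular σ(−5) = −27 (right piece), and solving 7x + 15 = −27 on the left piece gives x = −6 < −5.
So σ(−6) = σ(−5) with −6 ≠ −5, and σ is not injective, hence not bijective. This x = −6 is the requested value below −5.

-6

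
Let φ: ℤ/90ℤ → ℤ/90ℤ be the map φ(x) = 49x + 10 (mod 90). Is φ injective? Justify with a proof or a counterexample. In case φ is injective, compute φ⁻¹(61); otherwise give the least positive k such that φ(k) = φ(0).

69

Suppose φ(u) = φ(v) in ℤ/90ℤ. Then 49u + 10 ≡ 49v + 10 (mod 90), thus 49(u − v) ≡ 0 (mod 90).
Since gcd(49, 90) = 1, 49 is invertible modulo 90, so u − v ≡ 0 (mod 90), i.e. u = v.
Hence φ is injective.
We now compute 49⁻¹ mod 90 explicitly. Euclid's algorithm: 90 = 1·49 + 41, 49 = 1·41 + 8, 41 = 5·8 + 1; back-substituting gives 1 = 79·49 − 43·90, so 49⁻¹ ≡ 79 (mod 90).
Since φ is injective, we find φ⁻¹(61): we need 49x ≡ 61 − 10 ≡ 51 (mod 90). Using 49⁻¹ = 79: x ≡ 79·51 = 4029 = 44·90 + 69, so x = 69.
Check: φ(69) = 49·69 + 10 = 3391 = 37·90 + 61 ≡ 61 (mod 90).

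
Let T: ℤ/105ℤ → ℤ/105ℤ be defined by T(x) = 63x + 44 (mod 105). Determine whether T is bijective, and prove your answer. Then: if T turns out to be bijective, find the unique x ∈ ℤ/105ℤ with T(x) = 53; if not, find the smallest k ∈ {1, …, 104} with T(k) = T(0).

5

We have gcd(63, 105) = 21 > 1. Taking u = 0 and v = 5: T(0) = 44 and T(5) = 63·5 + 44 = 359 ≡ 44 (mod 105).
So T(0) = T(5) while 0 ≠ 5, therefore T is not injective, hence not bijective.
Since T is not bijective, we find the least positive k with T(k) = T(0): this means 63k ≡ 0 (mod 105), i.e. 105 ∣ 63k. Since gcd(63, 105) = 21, dividing through by 21 this holds exactly when 5 ∣ 3k, and as gcd(3, 5) = 1, exactly when 5 ∣ k.
The smallest positive such k is 5.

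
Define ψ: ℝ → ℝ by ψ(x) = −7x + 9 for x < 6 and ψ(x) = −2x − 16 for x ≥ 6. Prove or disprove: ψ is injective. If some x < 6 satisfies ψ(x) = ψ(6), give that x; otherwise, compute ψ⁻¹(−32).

37/7

Both pieces are strictly decreasing (slopes −7 and −2), so each is injective on its own interval.
The left piece maps (−∞, 6) onto (−33, ∞); the right piece maps [6, ∞) onto (−∞, −28].
These images overlap. In particular ψ(6) = −28 (right piece), and solving −7x + 9 = −28 on the left piece gives x = 37/7 < 6.
So ψ(37/7) = ψ(6) with 37/7 ≠ 6, and ψ is not injective. This x = 37/7 is the requested value below 6.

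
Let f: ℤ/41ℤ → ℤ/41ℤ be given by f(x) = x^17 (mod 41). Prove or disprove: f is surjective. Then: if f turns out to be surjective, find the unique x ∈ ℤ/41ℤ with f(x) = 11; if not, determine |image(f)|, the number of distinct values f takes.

34

Since 41 is prime, the nonzero elements of ℤ/41ℤ form a cyclic group of order 40.
As gcd(17, 40) = 1, raising to the 17th power is a bijection on this group: if u^17 ≡ v^17 then (uv^{−1})^17 = 1, and the only element of order dividing gcd(17, 40) = 1 is 1, so u = v.
With f(0) = 0 this makes f injective on all of ℤ/41ℤ, hence bijective (finite equal-size domain and codomain). In particular f is surjective.
Since f is surjective, we find the preimage of 11. The inverse of x ↦ x^17 on (ℤ/41ℤ)^× is x ↦ x^33, because 17·33 = 561 = 14·40 + 1 ≡ 1 (mod 40) and x^{40} = 1 for x ≠ 0 (Fermat). So f⁻¹(11) = 11^33 mod 41.
Repeated squaring mod 41: 11^1 ≡ 11, 11^2 ≡ 11² = 121 ≡ 39, 11^4 ≡ 39² = 1521 ≡ 4, 11^8 ≡ 4² = 16, 11^16 ≡ 16² = 256 ≡ 10, 11^32 ≡ 10² = 100 ≡ 18. Since 33 = 32 + 1, 11^33 ≡ 18·11: 18·11 = 198 ≡ 34. So 11^33 ≡ 34 (mod 41).
Hence f⁻¹(11) = 34.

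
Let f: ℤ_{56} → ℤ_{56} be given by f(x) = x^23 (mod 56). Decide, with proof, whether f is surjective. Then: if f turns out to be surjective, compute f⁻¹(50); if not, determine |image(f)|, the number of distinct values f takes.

f(0) = 0^23 = 0.
f(14): Repeated squaring mod 56: 14^1 ≡ 14, 14^2 ≡ 14² = 196 ≡ 28, 14^4 ≡ 28² = 784 ≡ 0, 14^8 ≡ 0² = 0, 14^16 ≡ 0² = 0. Since 23 = 16 + 4 + 2 + 1, 14^23 ≡ 0·0·28·14: 0·0 = 0, then 0·28 = 0, then 0·14 = 0. So 14^23 ≡ 0 (mod 56).
So f(0) = f(14) = 0 while 0 ≠ 14, thus f is not injective.
A non-injective map from the 56-element set ℤ_{56} to itself takes at most 55 distinct values, so it cannot be surjective. Hence f is not surjective.
Since f is not surjective, we determine |image(f)|. Computing x^23 mod 56 for each x (by repeated squaring, reducing mod 56 at every step), the values f(0), f(1), …, f(55) are: 0, 1, 32, 19, 16, 45, 48, 7, 8, 25, 40, 51, 24, 13, 0, 15, 32, 33, 16, 3, 48, 21, 8, 39, 40, 9, 24, 27, 0, 29, 32, 47, 16, 17, 48, 35, 8, 53, 40, 23, 24, 41, 0, 43, 32, 5, 16, 31, 48, 49, 8, 11, 40, 37, 24, 55.
The distinct values are {0, 1, 3, 5, 7, 8, 9, 11, 13, 15, 16, 17, 19, 21, 23, 24, 25, 27, 29, 31, 32, 33, 35, 37, 39, 40, 41, 43, 45, 47, 48, 49, 51, 53, 55}; there are 35 of them.

35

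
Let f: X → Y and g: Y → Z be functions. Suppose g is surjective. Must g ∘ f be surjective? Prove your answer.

No. Take X = {1}, Y = Z = {1, 2, 3, 4}, f(1) = 1, and g = identity (surjective).
Then (g ∘ f)(1) = 1, and 4 ∈ Z has no preimage under g ∘ f, so g ∘ f is not surjective.

not surjective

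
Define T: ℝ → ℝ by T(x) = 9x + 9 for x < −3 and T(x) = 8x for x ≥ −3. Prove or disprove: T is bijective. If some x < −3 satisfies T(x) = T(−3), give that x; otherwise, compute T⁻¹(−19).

Both pieces are strictly increasing (slopes 9 and 8), so each is injective on its own interval.
The left piece maps (−∞, −3) onto (−∞, −18); the right piece maps [−3, ∞) onto [−24, ∞).
These images overlap. In particular T(−3) = −24 (right piece), and solving 9x + 9 = −24 on the left piece gives x = −11/3 < −3.
So T(−11/3) = T(−3) with −11/3 ≠ −3, and T is not injective, hence not bijective. This x = −11/3 is the requested value below −3.

-11/3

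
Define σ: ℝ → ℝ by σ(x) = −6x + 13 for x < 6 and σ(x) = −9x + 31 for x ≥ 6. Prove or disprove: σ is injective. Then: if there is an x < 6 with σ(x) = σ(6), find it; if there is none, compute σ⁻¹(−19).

Both pieces are strictly decreasing (slopes −6 and −9), so each is injective on its own interval.
The left piece maps (−∞, 6) onto (−23, ∞); the right piece maps [6, ∞) onto (−∞, −23].
These images are disjoint, so no value is attained by both pieces. So σ is injective.
Because the two images are disjoint, no x < 6 has σ(x) = σ(6), so we compute σ⁻¹(−19): −19 lies in (−23, ∞), so solve −6x + 13 = −19: x = (−19 − 13)/(−6) = 16/3.

16/3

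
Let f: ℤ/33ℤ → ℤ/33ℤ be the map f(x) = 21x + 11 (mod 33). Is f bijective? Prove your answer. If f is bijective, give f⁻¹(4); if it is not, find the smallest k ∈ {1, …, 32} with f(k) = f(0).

11

We have gcd(21, 33) = 3 > 1. Taking u = 0 and v = 11: f(0) = 11 and f(11) = 21·11 + 11 = 242 ≡ 11 (mod 33).
So f(0) = f(11) while 0 ≠ 11, so f is not injective, hence not bijective.
Since f is not bijective, we find the least positive k with f(k) = f(0): this means 21k ≡ 0 (mod 33), i.e. 33 ∣ 21k. Since gcd(21, 33) = 3, dividing through by 3 this holds exactly when 11 ∣ 7k, and as gcd(7, 11) = 1, exactly when 11 ∣ k.
The smallest positive such k is 11.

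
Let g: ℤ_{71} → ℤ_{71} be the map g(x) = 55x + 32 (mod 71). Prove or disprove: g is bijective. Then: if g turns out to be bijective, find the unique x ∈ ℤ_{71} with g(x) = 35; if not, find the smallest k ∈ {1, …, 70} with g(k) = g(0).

22

Recall: injectivity means: for all u, v in the domain, g(u) = g(v) implies u = v.
Suppose g(u) = g(v) in ℤ_{71}. Then 55u + 32 ≡ 55v + 32 (mod 71), so 55(u − v) ≡ 0 (mod 71).
Since gcd(55, 71) = 1, 55 is invertible modulo 71, hence u − v ≡ 0 (mod 71), i.e. u = v.
We now compute 55⁻¹ mod 71 explicitly. Euclid's algorithm: 71 = 1·55 + 16, 55 = 3·16 + 7, 16 = 2·7 + 2, 7 = 3·2 + 1; back-substituting gives 1 = 31·55 − 24·71, so 55⁻¹ ≡ 31 (mod 71).
For any y ∈ ℤ_{71}, x = 31(y − 32) mod 71 satisfies g(x) = 55·31(y − 32) + 32 ≡ y (since 55·31 ≡ 1 mod 71). So every y has a preimage.
So g is bijective.
Since g is bijective, we compute g⁻¹(35): solve 55x + 32 ≡ 35 (mod 71), i.e. 55x ≡ 3 (mod 71).
Multiplying by 55⁻¹ = 31 gives x ≡ 31·3 = 93 = 1·71 + 22 ≡ 22 (mod 71).
Check: g(22) = 55·22 + 32 = 1242 = 17·71 + 35 ≡ 35 (mod 71).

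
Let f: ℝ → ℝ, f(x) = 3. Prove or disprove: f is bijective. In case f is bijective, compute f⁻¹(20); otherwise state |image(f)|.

f(0) = 3 = f(1) with 0 ≠ 1, so f is not injective, hence not bijective.
Since f is not bijective, we state |image(f)|: the image of f is {3}, which has 1 element.

1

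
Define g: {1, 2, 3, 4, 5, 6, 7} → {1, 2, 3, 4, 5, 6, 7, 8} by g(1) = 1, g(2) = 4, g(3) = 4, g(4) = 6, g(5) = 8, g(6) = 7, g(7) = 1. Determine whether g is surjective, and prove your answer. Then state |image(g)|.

No element maps to 2, so g is not surjective.
The image of g is {1, 4, 6, 7, 8}, which has 5 elements.

5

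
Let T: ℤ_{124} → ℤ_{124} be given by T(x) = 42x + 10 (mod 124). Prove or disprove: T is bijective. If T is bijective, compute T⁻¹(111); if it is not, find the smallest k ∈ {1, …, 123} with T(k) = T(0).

We have gcd(42, 124) = 2 > 1. Taking a = 0 and b = 62: T(0) = 10 and T(62) = 42·62 + 10 = 2614 ≡ 10 (mod 124).
So T(0) = T(62) while 0 ≠ 62, hence T is not injective, hence not bijective.
Since T is not bijective, we find the least positive k with T(k) = T(0): this means 42k ≡ 0 (mod 124), i.e. 124 ∣ 42k. Since gcd(42, 124) = 2, dividing through by 2 this holds exactly when 62 ∣ 21k, and as gcd(21, 62) = 1, exactly when 62 ∣ k.
The smallest positive such k is 62.

62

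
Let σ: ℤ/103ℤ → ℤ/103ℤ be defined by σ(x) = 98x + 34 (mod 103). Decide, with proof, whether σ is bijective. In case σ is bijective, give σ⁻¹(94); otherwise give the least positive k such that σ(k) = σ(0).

91

If σ(a) = σ(b), then 98a ≡ 98b (mod 103). Because gcd(98, 103) = 1, we may cancel 98 to get a ≡ b (mod 103).
We now compute 98⁻¹ mod 103 explicitly. Euclid's algorithm: 103 = 1·98 + 5, 98 = 19·5 + 3, 5 = 1·3 + 2, 3 = 1·2 + 1; back-substituting gives 1 = 41·98 − 39·103, so 98⁻¹ ≡ 41 (mod 103).
Then y ↦ 41(y − 34) is a two-sided inverse to σ, so every y ∈ ℤ/103ℤ has a preimage.
Therefore σ is bijective.
Since σ is bijective, we compute σ⁻¹(94): solve 98x + 34 ≡ 94 (mod 103), i.e. 98x ≡ 60 (mod 103).
Multiplying by 98⁻¹ = 41 gives x ≡ 41·60 = 2460 = 23·103 + 91 ≡ 91 (mod 103).
Check: σ(91) = 98·91 + 34 = 8952 = 86·103 + 94 ≡ 94 (mod 103).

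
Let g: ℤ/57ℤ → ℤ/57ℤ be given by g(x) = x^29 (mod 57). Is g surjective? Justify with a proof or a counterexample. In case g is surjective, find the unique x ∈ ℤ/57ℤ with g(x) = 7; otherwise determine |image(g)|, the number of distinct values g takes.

Computing x^29 mod 57 for each x (by repeated squaring, reducing mod 57 at every step), the values g(0), g(1), …, g(56) are: 0, 1, 53, 48, 16, 44, 36, 49, 50, 24, 52, 26, 27, 40, 32, 3, 28, 23, 18, 19, 20, 15, 10, 35, 6, 55, 11, 12, 43, 14, 45, 46, 2, 51, 22, 47, 42, 37, 38, 39, 34, 29, 54, 25, 17, 30, 31, 5, 33, 7, 8, 21, 13, 41, 9, 4, 56.
Every element of ℤ/57ℤ appears exactly once in this list, so g is a bijection, and in particular surjective.
Since g is surjective, we read off the preimage of 7 from the same table: g(49) = 7, so g⁻¹(7) = 49.

49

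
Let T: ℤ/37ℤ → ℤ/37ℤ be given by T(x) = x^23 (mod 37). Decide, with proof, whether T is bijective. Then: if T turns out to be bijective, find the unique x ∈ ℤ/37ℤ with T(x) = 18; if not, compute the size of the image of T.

Since 37 is prime, the nonzero elements of ℤ/37ℤ form a cyclic group of order 36.
As gcd(23, 36) = 1, raising to the 23rd power is a bijection on this group: if u^23 ≡ v^23 then (uv^{−1})^23 = 1, and the only element of order dividing gcd(23, 36) = 1 is 1, so u = v.
With T(0) = 0 this makes T injective on all of ℤ/37ℤ, hence bijective (finite equal-size domain and codomain). In particular T is bijective.
Since T is bijective, we find the preimage of 18. The inverse of x ↦ x^23 on (ℤ/37ℤ)^× is x ↦ x^11, because 23·11 = 253 = 7·36 + 1 ≡ 1 (mod 36) and x^{36} = 1 for x ≠ 0 (Fermat). So T⁻¹(18) = 18^11 mod 37.
Repeated squaring mod 37: 18^1 ≡ 18, 18^2 ≡ 18² = 324 ≡ 28, 18^4 ≡ 28² = 784 ≡ 7, 18^8 ≡ 7² = 49 ≡ 12. Since 11 = 8 + 2 + 1, 18^11 ≡ 12·28·18: 12·28 = 336 ≡ 3, then 3·18 = 54 ≡ 17. So 18^11 ≡ 17 (mod 37).
Hence T⁻¹(18) = 17.

17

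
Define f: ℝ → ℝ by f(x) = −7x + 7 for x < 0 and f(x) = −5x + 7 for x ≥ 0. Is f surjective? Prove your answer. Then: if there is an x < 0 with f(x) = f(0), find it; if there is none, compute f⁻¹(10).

-3/7

Both pieces are strictly decreasing (slopes −7 and −5), so each is injective on its own interval.
The left piece maps (−∞, 0) onto (7, ∞); the right piece maps [0, ∞) onto (−∞, 7].
These images together cover ℝ, so f is surjective.
Because the two images are disjoint, no x < 0 has f(x) = f(0), so we compute f⁻¹(10): 10 lies in (7, ∞), so solve −7x + 7 = 10: x = (10 − 7)/(−7) = −3/7.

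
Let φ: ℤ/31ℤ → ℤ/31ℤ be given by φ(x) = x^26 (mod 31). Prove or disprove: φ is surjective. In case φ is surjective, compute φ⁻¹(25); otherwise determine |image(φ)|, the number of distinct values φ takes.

16

φ(15): Repeated squaring mod 31: 15^1 ≡ 15, 15^2 ≡ 15² = 225 ≡ 8, 15^4 ≡ 8² = 64 ≡ 2, 15^8 ≡ 2² = 4, 15^16 ≡ 4² = 16. Since 26 = 16 + 8 + 2, 15^26 ≡ 16·4·8: 16·4 = 64 ≡ 2, then 2·8 = 16. So 15^26 ≡ 16 (mod 31).
φ(16): Repeated squaring mod 31: 16^1 ≡ 16, 16^2 ≡ 16² = 256 ≡ 8, 16^4 ≡ 8² = 64 ≡ 2, 16^8 ≡ 2² = 4, 16^16 ≡ 4² = 16. Since 26 = 16 + 8 + 2, 16^26 ≡ 16·4·8: 16·4 = 64 ≡ 2, then 2·8 = 16. So 16^26 ≡ 16 (mod 31).
So φ(15) = φ(16) = 16 while 15 ≠ 16, thus φ is not injective.
A non-injective map from the 31-element set ℤ/31ℤ to itself takes at most 30 distinct values, so it cannot be surjective. Thus φ is not surjective.
Since φ is not surjective, we determine |image(φ)|. Computing x^26 mod 31 for each x (by repeated squaring, reducing mod 31 at every step), the values φ(0), φ(1), …, φ(30) are: 0, 1, 2, 18, 4, 25, 5, 20, 8, 14, 19, 7, 10, 28, 9, 16, 16, 9, 28, 10, 7, 19, 14, 8, 20, 5, 25, 4, 18, 2, 1.
The distinct values are {0, 1, 2, 4, 5, 7, 8, 9, 10, 14, 16, 18, 19, 20, 25, 28}; there are 16 of them.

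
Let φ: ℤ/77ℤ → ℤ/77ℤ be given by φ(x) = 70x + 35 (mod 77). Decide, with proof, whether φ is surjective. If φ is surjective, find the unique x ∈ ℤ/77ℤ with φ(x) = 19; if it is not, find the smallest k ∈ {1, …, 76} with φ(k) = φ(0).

11

Since gcd(70, 77) = 7, we have 70x ≡ 0 (mod 7) for all x, so φ(x) ≡ 0 (mod 7).
But 1 ≢ 0 (mod 7), so 1 ∈ ℤ/77ℤ has no preimage. So φ is not surjective.
Since φ is not surjective, we find the least positive k with φ(k) = φ(0): this means 70k ≡ 0 (mod 77), i.e. 77 ∣ 70k. Since gcd(70, 77) = 7, dividing through by 7 this holds exactly when 11 ∣ 10k, and as gcd(10, 11) = 1, exactly when 11 ∣ k.
The smallest positive such k is 11.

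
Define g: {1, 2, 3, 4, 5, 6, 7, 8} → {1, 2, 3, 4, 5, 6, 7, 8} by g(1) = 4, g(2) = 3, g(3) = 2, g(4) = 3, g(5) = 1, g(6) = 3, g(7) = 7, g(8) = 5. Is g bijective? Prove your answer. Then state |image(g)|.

6

g(2) = 3 = g(4) with 2 ≠ 4, so g is not injective, hence not bijective.
The image of g is {1, 2, 3, 4, 5, 7}, which has 6 elements.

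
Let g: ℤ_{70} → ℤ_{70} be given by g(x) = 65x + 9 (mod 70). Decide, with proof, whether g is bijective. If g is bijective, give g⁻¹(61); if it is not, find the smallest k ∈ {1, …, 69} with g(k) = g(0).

14

We have gcd(65, 70) = 5 > 1. Taking x_1 = 0 and x_2 = 14: g(0) = 9 and g(14) = 65·14 + 9 = 919 ≡ 9 (mod 70).
So g(0) = g(14) while 0 ≠ 14, so g is not injective, hence not bijective.
Since g is not bijective, we find the least positive k with g(k) = g(0): this means 65k ≡ 0 (mod 70), i.e. 70 ∣ 65k. Since gcd(65, 70) = 5, dividing through by 5 this holds exactly when 14 ∣ 13k, and as gcd(13, 14) = 1, exactly when 14 ∣ k.
The smallest positive such k is 14.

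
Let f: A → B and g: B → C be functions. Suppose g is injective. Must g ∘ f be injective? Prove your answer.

No. Take A = {0, 1}, B = C = {0, 1, 2, 3, 4}, f(0) = f(1) = 0, and g = identity (injective).
Then (g ∘ f)(0) = (g ∘ f)(1) = 0 with 0 ≠ 1, so g ∘ f is not injective.

not injective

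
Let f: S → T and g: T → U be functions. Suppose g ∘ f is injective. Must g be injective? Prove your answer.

No. Take S = {1, 2}, T = {1, 2, 3, 4, 5}, U = {1, 2, 3, 4, 5}, f(a) = a for each a ∈ S, and g(b) = 4 if b ∈ {4, 5} else g(b) = b.
Then g ∘ f = f is injective (S ⊂ T and f is the inclusion), but g(4) = g(5) = 4 with 4 ≠ 5, so g is not injective.

not injective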